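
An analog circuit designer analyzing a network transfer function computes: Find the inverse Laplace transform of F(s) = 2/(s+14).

Standard pair: k/(s+a) <-> k*e^(-at)*u(t)
With k=2, a=14: f(t) = 2*e^(-14t)*u(t)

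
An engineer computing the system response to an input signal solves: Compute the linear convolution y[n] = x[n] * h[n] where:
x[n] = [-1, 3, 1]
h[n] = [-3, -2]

y[n] = sum_k x[k]*h[n-k]. Output length = len(x) + len(h) - 1 = 3 + 2 - 1 = 4.
y[0] = -1*-3 = 3
y[1] = 3*-3 + -1*-2 = -7
y[2] = 1*-3 + 3*-2 = -9
y[3] = 1*-2 = -2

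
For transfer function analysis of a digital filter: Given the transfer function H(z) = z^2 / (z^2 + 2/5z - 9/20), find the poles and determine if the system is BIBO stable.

Poles are roots of the denominator: z^2 + 2/5z - 9/20 = 0.
Quadratic formula: z = [-(2/5) +/- sqrt((2/5)^2 - 4*(-9/20))] / 2
Discriminant = 4/25 + 9/5 = 49/25; sqrt = 7/5.
z = (-2/5 +/- 7/5) / 2 => z = 1/2 or z = -9/10.
|p1| = 1/2, |p2| = 9/10.
For BIBO stability, all poles must lie inside the unit circle (|p| < 1).
System is STABLE since both |p| < 1.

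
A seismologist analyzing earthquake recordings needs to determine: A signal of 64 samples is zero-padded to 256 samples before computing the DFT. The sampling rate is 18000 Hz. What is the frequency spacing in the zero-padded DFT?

Original DFT: N = 64, resolution = f_s/N = 18000/64 = 1125/4 Hz
Zero-padded DFT: N = 256, resolution = f_s/N = 18000/256 = 1125/16 Hz
Zero-padding interpolates the spectrum (finer frequency grid)
but does NOT improve the true spectral resolution (ability to resolve close frequencies).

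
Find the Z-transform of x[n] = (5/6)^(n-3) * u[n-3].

Time-shifting property: if X(z) = Z{x[n]}, then Z{x[n-d]} = z^(-d) * X(z)
X(z) = z/(z - 5/6) for x[n] = (5/6)^n * u[n]
Z{x[n-3]} = z^(-3) * z/(z - 5/6) = z^(-2)/(z - 5/6)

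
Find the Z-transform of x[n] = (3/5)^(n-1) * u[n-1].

Time-shifting property: if X(z) = Z{x[n]}, then Z{x[n-d]} = z^(-d) * X(z)
X(z) = z/(z - 3/5) for x[n] = (3/5)^n * u[n]
Z{x[n-1]} = z^(-1) * z/(z - 3/5) = 1/(z - 3/5)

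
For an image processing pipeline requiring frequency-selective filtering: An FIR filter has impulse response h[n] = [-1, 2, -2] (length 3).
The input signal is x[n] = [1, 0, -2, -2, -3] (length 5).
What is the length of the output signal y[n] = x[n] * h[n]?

For linear convolution, the output length is:
len(y) = len(x) + len(h) - 1 = 5 + 3 - 1 = 7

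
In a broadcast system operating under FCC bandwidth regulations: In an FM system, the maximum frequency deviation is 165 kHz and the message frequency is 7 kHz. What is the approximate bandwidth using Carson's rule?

Carson's rule: BW = 2*(delta_f + f_m)
= 2*(165 + 7) kHz = 344 kHz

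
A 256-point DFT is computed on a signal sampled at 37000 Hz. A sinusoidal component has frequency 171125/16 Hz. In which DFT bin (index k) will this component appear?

DFT frequency resolution = f_s/N = 37000/256 = 4625/32 Hz
Bin index k = f_signal / resolution = 171125/16 / 4625/32 = 74
The signal frequency 171125/16 Hz falls in DFT bin k = 74.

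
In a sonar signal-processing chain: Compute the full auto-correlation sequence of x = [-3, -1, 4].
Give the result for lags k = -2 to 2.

r_xx[k] = sum_m x[m]*x[m+k], indexed from 0, for k = -2 to 2:
  r_xx[-2] = x[2]*x[0] = -12
  r_xx[-1] = x[1]*x[0] + x[2]*x[1] = -1
  r_xx[0] = x[0]*x[0] + x[1]*x[1] + x[2]*x[2] = 26
  r_xx[1] = x[0]*x[1] + x[1]*x[2] = -1
  r_xx[2] = x[0]*x[2] = -12
r_xx = [-12, -1, 26, -1, -12]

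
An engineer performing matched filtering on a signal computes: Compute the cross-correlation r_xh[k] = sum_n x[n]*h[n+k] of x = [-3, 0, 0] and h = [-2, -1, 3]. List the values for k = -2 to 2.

Both sequences indexed from 0 and zero outside their support.
Lags with overlap: k = -2 to 2.
  r_xh[-2] = x[2]*h[0] = 0
  r_xh[-1] = x[1]*h[0] + x[2]*h[1] = 0
  r_xh[0] = x[0]*h[0] + x[1]*h[1] + x[2]*h[2] = 6
  r_xh[1] = x[0]*h[1] + x[1]*h[2] = 3
  r_xh[2] = x[0]*h[2] = -9
r_xh = [0, 0, 6, 3, -9] (for k = -2, ..., 2)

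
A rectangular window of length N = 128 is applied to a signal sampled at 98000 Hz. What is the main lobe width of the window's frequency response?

For a rectangular window of length N,
the main lobe width in frequency is 2*f_s/N.
= 2*98000/128 = 6125/4 Hz
This determines the minimum frequency separation for resolving two sinusoids.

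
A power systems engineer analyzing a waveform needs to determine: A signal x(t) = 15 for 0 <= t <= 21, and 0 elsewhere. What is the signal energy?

Energy = integral of |x(t)|^2 dt over the signal duration
= 15^2 * 21 = 225 * 21 = 4725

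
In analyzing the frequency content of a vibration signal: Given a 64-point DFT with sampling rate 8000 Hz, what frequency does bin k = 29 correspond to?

The frequency of DFT bin k is: f_k = k * f_s / N
f_29 = 29 * 8000 / 64 = 3625 Hz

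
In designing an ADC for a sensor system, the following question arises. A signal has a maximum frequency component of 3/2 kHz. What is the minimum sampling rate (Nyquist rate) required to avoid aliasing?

By the Nyquist-Shannon sampling theorem,
the minimum sampling rate (Nyquist rate) must be at least 2 * f_max.
Nyquist rate = 2 * 3/2 kHz = 3 kHz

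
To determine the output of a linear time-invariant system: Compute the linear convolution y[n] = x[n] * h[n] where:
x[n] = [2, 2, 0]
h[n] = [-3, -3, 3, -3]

y[n] = sum_k x[k]*h[n-k]. Output length = len(x) + len(h) - 1 = 3 + 4 - 1 = 6.
y[0] = 2*-3 = -6
y[1] = 2*-3 + 2*-3 = -12
y[2] = 0*-3 + 2*-3 + 2*3 = 0
y[3] = 0*-3 + 2*3 + 2*-3 = 0
y[4] = 0*3 + 2*-3 = -6
y[5] = 0*-3 = 0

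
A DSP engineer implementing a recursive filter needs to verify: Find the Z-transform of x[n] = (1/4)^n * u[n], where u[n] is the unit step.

The Z-transform of a^n * u[n] is z/(z-a) for |z| > |a|.
Here a = 1/4, so X(z) = z/(z - (1/4)) = 4z/(4z - 1)
ROC: |z| > 1/4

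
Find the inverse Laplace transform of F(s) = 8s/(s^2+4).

Standard pair: s/(s^2+w^2) <-> cos(wt)*u(t)
With k=8, w=2: f(t) = 8*cos(2t)*u(t)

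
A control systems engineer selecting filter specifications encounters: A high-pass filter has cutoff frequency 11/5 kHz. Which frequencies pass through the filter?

A high-pass filter passes all frequencies above the cutoff frequency 11/5 kHz and attenuates lower frequencies.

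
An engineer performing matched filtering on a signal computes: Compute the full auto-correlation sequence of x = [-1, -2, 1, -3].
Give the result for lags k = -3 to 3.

r_xx[k] = sum_m x[m]*x[m+k], indexed from 0, for k = -3 to 3:
  r_xx[-3] = x[3]*x[0] = 3
  r_xx[-2] = x[2]*x[0] + x[3]*x[1] = 5
  r_xx[-1] = x[1]*x[0] + x[2]*x[1] + x[3]*x[2] = -3
  r_xx[0] = x[0]*x[0] + x[1]*x[1] + x[2]*x[2] + x[3]*x[3] = 15
  r_xx[1] = x[0]*x[1] + x[1]*x[2] + x[2]*x[3] = -3
  r_xx[2] = x[0]*x[2] + x[1]*x[3] = 5
  r_xx[3] = x[0]*x[3] = 3
r_xx = [3, 5, -3, 15, -3, 5, 3]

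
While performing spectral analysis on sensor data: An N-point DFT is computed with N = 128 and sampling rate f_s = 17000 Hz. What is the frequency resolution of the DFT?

DFT frequency resolution = f_s / N
= 17000 / 128 = 2125/16 Hz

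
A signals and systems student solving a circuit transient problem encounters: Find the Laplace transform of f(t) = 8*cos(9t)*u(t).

Standard pair: cos(wt)*u(t) <-> s/(s^2+w^2)
With w = 9: L{8*cos(9t)*u(t)} = 8s/(s^2+81)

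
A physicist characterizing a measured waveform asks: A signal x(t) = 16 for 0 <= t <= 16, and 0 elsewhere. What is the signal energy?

Energy = integral of |x(t)|^2 dt over the signal duration
= 16^2 * 16 = 256 * 16 = 4096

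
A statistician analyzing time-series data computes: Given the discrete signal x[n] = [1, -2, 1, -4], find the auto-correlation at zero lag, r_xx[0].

The auto-correlation at zero lag r_xx[0] equals the signal energy.
r_xx[0] = sum of x[n]^2 = 1^2 + (-2)^2 + 1^2 + (-4)^2
= 1 + 4 + 1 + 16 = 22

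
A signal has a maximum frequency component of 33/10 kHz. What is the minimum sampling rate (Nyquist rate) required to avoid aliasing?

By the Nyquist-Shannon sampling theorem,
the minimum sampling rate (Nyquist rate) must be at least 2 * f_max.
Nyquist rate = 2 * 33/10 kHz = 33/5 kHz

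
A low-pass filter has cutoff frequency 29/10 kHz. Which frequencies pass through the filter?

A low-pass filter passes all frequencies below the cutoff frequency 29/10 kHz and attenuates higher frequencies.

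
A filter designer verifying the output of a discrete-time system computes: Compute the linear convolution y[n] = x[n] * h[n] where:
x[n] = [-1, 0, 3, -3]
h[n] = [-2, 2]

y[n] = sum_k x[k]*h[n-k]. Output length = len(x) + len(h) - 1 = 4 + 2 - 1 = 5.
y[0] = -1*-2 = 2
y[1] = 0*-2 + -1*2 = -2
y[2] = 3*-2 + 0*2 = -6
y[3] = -3*-2 + 3*2 = 12
y[4] = -3*2 = -6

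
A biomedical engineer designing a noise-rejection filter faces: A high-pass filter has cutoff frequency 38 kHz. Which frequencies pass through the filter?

A high-pass filter passes all frequencies above the cutoff frequency 38 kHz and attenuates lower frequencies.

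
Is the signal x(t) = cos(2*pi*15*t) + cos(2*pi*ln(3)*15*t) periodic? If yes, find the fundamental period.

f1 = 15 Hz, f2 = 15*ln(3) Hz
Ratio f2/f1 = ln(3), which is irrational.
Since the frequency ratio is irrational, no common period exists.
The signal is not periodic.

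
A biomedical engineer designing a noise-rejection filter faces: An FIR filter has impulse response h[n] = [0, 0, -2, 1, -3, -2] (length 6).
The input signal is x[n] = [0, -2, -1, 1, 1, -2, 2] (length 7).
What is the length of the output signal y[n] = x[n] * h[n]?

For linear convolution, the output length is:
len(y) = len(x) + len(h) - 1 = 7 + 6 - 1 = 12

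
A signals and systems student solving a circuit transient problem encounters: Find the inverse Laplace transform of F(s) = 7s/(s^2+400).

Standard pair: s/(s^2+w^2) <-> cos(wt)*u(t)
With k=7, w=20: f(t) = 7*cos(20t)*u(t)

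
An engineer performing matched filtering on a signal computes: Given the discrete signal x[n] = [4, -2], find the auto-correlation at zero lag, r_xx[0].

The auto-correlation at zero lag r_xx[0] equals the signal energy.
r_xx[0] = sum of x[n]^2 = 4^2 + (-2)^2
= 16 + 4 = 20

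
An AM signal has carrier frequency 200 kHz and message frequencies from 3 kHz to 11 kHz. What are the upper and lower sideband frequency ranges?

Upper sideband (USB) = fc + [fm_low, fm_high] = 200 + [3, 11] = [203, 211] kHz
Lower sideband (LSB) = fc - [fm_high, fm_low] = 200 - [11, 3] = [189, 197] kHz
Total occupied spectrum: 189 kHz to 211 kHz (plus carrier at 200 kHz)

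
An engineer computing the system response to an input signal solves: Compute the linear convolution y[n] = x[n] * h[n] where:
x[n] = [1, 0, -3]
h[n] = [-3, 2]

y[n] = sum_k x[k]*h[n-k]. Output length = len(x) + len(h) - 1 = 3 + 2 - 1 = 4.
y[0] = 1*-3 = -3
y[1] = 0*-3 + 1*2 = 2
y[2] = -3*-3 + 0*2 = 9
y[3] = -3*2 = -6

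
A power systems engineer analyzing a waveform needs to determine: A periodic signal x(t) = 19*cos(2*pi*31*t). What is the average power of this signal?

Average power of A*cos(wt) is A^2/2.
P = 19^2 / 2 = 361/2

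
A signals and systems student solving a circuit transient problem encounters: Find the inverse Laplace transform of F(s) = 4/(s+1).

Standard pair: k/(s+a) <-> k*e^(-at)*u(t)
With k=4, a=1: f(t) = 4*e^(-t)*u(t)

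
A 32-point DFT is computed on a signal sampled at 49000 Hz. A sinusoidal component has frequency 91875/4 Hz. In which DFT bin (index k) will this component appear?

DFT frequency resolution = f_s/N = 49000/32 = 6125/4 Hz
Bin index k = f_signal / resolution = 91875/4 / 6125/4 = 15
The signal frequency 91875/4 Hz falls in DFT bin k = 15.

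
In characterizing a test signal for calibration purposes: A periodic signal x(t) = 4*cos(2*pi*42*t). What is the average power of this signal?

Average power of A*cos(wt) is A^2/2.
P = 4^2 / 2 = 16/2 = 8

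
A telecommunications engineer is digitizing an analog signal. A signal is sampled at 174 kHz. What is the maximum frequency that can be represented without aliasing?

The maximum frequency that can be represented without aliasing
is the Nyquist frequency: f_max = f_s / 2 = 174 kHz / 2 = 87 kHz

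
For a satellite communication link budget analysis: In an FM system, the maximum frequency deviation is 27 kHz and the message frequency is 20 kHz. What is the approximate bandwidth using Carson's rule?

Carson's rule: BW = 2*(delta_f + f_m)
= 2*(27 + 20) kHz = 94 kHz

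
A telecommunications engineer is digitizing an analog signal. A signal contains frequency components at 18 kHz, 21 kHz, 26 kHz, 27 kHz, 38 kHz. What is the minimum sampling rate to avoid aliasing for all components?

The highest frequency component is f_max = 38 kHz.
Nyquist rate = 2 * f_max = 2 * 38 kHz = 76 kHz.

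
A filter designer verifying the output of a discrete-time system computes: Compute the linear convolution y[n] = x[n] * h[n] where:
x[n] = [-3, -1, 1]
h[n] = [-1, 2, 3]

y[n] = sum_k x[k]*h[n-k]. Output length = len(x) + len(h) - 1 = 3 + 3 - 1 = 5.
y[0] = -3*-1 = 3
y[1] = -1*-1 + -3*2 = -5
y[2] = 1*-1 + -1*2 + -3*3 = -12
y[3] = 1*2 + -1*3 = -1
y[4] = 1*3 = 3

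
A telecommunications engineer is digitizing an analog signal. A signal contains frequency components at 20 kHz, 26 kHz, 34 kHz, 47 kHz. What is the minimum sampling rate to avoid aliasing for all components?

The highest frequency component is f_max = 47 kHz.
Nyquist rate = 2 * f_max = 2 * 47 kHz = 94 kHz.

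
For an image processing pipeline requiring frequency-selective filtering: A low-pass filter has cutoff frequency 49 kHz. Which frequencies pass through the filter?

A low-pass filter passes all frequencies below the cutoff frequency 49 kHz and attenuates higher frequencies.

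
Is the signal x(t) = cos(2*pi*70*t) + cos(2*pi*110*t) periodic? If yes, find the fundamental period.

f1 = 70 Hz, f2 = 110 Hz
Period T1 = 1/70, T2 = 1/110
Ratio T1/T2 = 110/70, which is rational.
The signal is periodic with fundamental period T = 1/GCD(70,110) = 1/10 s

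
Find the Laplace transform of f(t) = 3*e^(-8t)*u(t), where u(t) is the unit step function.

Standard Laplace transform pair:
e^(-at)*u(t) <-> 1/(s+a)
With a = 8: L{3*e^(-8t)*u(t)} = 3/(s+8), ROC: Re(s) > -8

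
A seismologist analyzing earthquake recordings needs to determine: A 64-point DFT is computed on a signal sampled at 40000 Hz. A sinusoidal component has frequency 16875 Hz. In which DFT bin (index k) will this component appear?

DFT frequency resolution = f_s/N = 40000/64 = 625 Hz
Bin index k = f_signal / resolution = 16875 / 625 = 27
The signal frequency 16875 Hz falls in DFT bin k = 27.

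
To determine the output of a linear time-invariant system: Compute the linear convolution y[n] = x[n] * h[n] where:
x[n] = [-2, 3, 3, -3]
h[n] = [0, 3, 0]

y[n] = sum_k x[k]*h[n-k]. Output length = len(x) + len(h) - 1 = 4 + 3 - 1 = 6.
y[0] = -2*0 = 0
y[1] = 3*0 + -2*3 = -6
y[2] = 3*0 + 3*3 + -2*0 = 9
y[3] = -3*0 + 3*3 + 3*0 = 9
y[4] = -3*3 + 3*0 = -9
y[5] = -3*0 = 0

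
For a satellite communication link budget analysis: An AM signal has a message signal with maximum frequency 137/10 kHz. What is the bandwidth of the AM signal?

In AM (double-sideband), the bandwidth is twice the message frequency.
BW = 2 * f_m = 2 * 137/10 kHz = 137/5 kHz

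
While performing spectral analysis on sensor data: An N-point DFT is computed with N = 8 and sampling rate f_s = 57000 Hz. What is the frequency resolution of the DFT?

DFT frequency resolution = f_s / N
= 57000 / 8 = 7125 Hz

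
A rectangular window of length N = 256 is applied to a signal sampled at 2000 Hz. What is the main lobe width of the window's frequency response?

For a rectangular window of length N,
the main lobe width in frequency is 2*f_s/N.
= 2*2000/256 = 125/8 Hz
This determines the minimum frequency separation for resolving two sinusoids.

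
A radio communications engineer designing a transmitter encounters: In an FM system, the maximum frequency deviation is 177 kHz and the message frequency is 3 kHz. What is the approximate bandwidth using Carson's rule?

Carson's rule: BW = 2*(delta_f + f_m)
= 2*(177 + 3) kHz = 360 kHz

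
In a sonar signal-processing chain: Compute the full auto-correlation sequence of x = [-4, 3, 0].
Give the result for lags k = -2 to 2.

r_xx[k] = sum_m x[m]*x[m+k], indexed from 0, for k = -2 to 2:
  r_xx[-2] = x[2]*x[0] = 0
  r_xx[-1] = x[1]*x[0] + x[2]*x[1] = -12
  r_xx[0] = x[0]*x[0] + x[1]*x[1] + x[2]*x[2] = 25
  r_xx[1] = x[0]*x[1] + x[1]*x[2] = -12
  r_xx[2] = x[0]*x[2] = 0
r_xx = [0, -12, 25, -12, 0]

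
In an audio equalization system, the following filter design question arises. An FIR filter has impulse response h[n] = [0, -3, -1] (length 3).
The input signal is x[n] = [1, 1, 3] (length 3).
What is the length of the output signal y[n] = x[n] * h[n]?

For linear convolution, the output length is:
len(y) = len(x) + len(h) - 1 = 3 + 3 - 1 = 5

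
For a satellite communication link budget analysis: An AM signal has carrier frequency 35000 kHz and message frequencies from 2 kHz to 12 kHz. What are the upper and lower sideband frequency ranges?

Upper sideband (USB) = fc + [fm_low, fm_high] = 35000 + [2, 12] = [35002, 35012] kHz
Lower sideband (LSB) = fc - [fm_high, fm_low] = 35000 - [12, 2] = [34988, 34998] kHz
Total occupied spectrum: 34988 kHz to 35012 kHz (plus carrier at 35000 kHz)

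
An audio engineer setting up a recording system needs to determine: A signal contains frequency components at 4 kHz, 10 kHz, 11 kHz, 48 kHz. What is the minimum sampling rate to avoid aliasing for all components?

The highest frequency component is f_max = 48 kHz.
Nyquist rate = 2 * f_max = 2 * 48 kHz = 96 kHz.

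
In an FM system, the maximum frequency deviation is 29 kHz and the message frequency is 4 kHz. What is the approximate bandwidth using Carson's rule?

Carson's rule: BW = 2*(delta_f + f_m)
= 2*(29 + 4) kHz = 66 kHz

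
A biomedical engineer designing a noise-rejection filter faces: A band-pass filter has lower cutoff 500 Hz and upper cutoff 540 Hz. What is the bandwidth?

Bandwidth = f_high - f_low
= 540 Hz - 500 Hz = 40 Hz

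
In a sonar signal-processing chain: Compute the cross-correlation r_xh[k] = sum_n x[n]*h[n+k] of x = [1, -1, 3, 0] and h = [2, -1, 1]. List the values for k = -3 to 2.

Both sequences indexed from 0 and zero outside their support.
Lags with overlap: k = -3 to 2.
  r_xh[-3] = x[3]*h[0] = 0
  r_xh[-2] = x[2]*h[0] + x[3]*h[1] = 6
  r_xh[-1] = x[1]*h[0] + x[2]*h[1] + x[3]*h[2] = -5
  r_xh[0] = x[0]*h[0] + x[1]*h[1] + x[2]*h[2] = 6
  r_xh[1] = x[0]*h[1] + x[1]*h[2] = -2
  r_xh[2] = x[0]*h[2] = 1
r_xh = [0, 6, -5, 6, -2, 1] (for k = -3, ..., 2)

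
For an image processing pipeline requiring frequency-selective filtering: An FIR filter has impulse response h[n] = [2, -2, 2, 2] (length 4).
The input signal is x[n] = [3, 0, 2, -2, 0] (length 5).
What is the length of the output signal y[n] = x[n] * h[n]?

For linear convolution, the output length is:
len(y) = len(x) + len(h) - 1 = 5 + 4 - 1 = 8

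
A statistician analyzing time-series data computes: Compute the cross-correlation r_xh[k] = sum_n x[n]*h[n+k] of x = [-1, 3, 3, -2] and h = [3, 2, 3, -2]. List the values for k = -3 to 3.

Both sequences indexed from 0 and zero outside their support.
Lags with overlap: k = -3 to 3.
  r_xh[-3] = x[3]*h[0] = -6
  r_xh[-2] = x[2]*h[0] + x[3]*h[1] = 5
  r_xh[-1] = x[1]*h[0] + x[2]*h[1] + x[3]*h[2] = 9
  r_xh[0] = x[0]*h[0] + x[1]*h[1] + x[2]*h[2] + x[3]*h[3] = 16
  r_xh[1] = x[0]*h[1] + x[1]*h[2] + x[2]*h[3] = 1
  r_xh[2] = x[0]*h[2] + x[1]*h[3] = -9
  r_xh[3] = x[0]*h[3] = 2
r_xh = [-6, 5, 9, 16, 1, -9, 2] (for k = -3, ..., 3)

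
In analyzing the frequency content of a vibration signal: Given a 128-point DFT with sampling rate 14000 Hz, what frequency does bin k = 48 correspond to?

The frequency of DFT bin k is: f_k = k * f_s / N
f_48 = 48 * 14000 / 128 = 5250 Hz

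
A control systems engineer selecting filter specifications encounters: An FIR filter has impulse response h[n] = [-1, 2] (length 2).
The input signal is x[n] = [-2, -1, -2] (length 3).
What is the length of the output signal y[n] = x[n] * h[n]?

For linear convolution, the output length is:
len(y) = len(x) + len(h) - 1 = 3 + 2 - 1 = 4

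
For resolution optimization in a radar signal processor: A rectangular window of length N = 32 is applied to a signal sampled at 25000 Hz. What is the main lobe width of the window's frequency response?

For a rectangular window of length N,
the main lobe width in frequency is 2*f_s/N.
= 2*25000/32 = 3125/2 Hz
This determines the minimum frequency separation for resolving two sinusoids.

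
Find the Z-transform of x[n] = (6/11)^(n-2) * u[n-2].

Time-shifting property: if X(z) = Z{x[n]}, then Z{x[n-d]} = z^(-d) * X(z)
X(z) = z/(z - 6/11) for x[n] = (6/11)^n * u[n]
Z{x[n-2]} = z^(-2) * z/(z - 6/11) = z^(-1)/(z - 6/11)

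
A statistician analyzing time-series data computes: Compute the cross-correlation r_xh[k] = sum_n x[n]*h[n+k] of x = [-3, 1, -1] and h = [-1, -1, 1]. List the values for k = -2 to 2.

Both sequences indexed from 0 and zero outside their support.
Lags with overlap: k = -2 to 2.
  r_xh[-2] = x[2]*h[0] = 1
  r_xh[-1] = x[1]*h[0] + x[2]*h[1] = 0
  r_xh[0] = x[0]*h[0] + x[1]*h[1] + x[2]*h[2] = 1
  r_xh[1] = x[0]*h[1] + x[1]*h[2] = 4
  r_xh[2] = x[0]*h[2] = -3
r_xh = [1, 0, 1, 4, -3] (for k = -2, ..., 2)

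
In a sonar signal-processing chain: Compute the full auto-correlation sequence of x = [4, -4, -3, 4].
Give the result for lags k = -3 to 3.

r_xx[k] = sum_m x[m]*x[m+k], indexed from 0, for k = -3 to 3:
  r_xx[-3] = x[3]*x[0] = 16
  r_xx[-2] = x[2]*x[0] + x[3]*x[1] = -28
  r_xx[-1] = x[1]*x[0] + x[2]*x[1] + x[3]*x[2] = -16
  r_xx[0] = x[0]*x[0] + x[1]*x[1] + x[2]*x[2] + x[3]*x[3] = 57
  r_xx[1] = x[0]*x[1] + x[1]*x[2] + x[2]*x[3] = -16
  r_xx[2] = x[0]*x[2] + x[1]*x[3] = -28
  r_xx[3] = x[0]*x[3] = 16
r_xx = [16, -28, -16, 57, -16, -28, 16]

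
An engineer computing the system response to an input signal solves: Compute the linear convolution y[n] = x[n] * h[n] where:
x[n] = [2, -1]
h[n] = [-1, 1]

y[n] = sum_k x[k]*h[n-k]. Output length = len(x) + len(h) - 1 = 2 + 2 - 1 = 3.
y[0] = 2*-1 = -2
y[1] = -1*-1 + 2*1 = 3
y[2] = -1*1 = -1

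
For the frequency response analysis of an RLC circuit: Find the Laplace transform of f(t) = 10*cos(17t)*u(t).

Standard pair: cos(wt)*u(t) <-> s/(s^2+w^2)
With w = 17: L{10*cos(17t)*u(t)} = 10s/(s^2+289)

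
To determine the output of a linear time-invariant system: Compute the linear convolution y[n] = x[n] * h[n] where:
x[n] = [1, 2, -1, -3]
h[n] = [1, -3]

y[n] = sum_k x[k]*h[n-k]. Output length = len(x) + len(h) - 1 = 4 + 2 - 1 = 5.
y[0] = 1*1 = 1
y[1] = 2*1 + 1*-3 = -1
y[2] = -1*1 + 2*-3 = -7
y[3] = -3*1 + -1*-3 = 0
y[4] = -3*-3 = 9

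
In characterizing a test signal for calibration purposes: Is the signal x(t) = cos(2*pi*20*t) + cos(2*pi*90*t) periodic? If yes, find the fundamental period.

f1 = 20 Hz, f2 = 90 Hz
Period T1 = 1/20, T2 = 1/90
Ratio T1/T2 = 90/20, which is rational.
The signal is periodic with fundamental period T = 1/GCD(20,90) = 1/10 s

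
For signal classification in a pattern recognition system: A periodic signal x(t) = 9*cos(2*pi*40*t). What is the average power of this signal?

Average power of A*cos(wt) is A^2/2.
P = 9^2 / 2 = 81/2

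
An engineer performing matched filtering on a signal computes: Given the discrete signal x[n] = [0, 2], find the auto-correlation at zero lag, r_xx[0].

The auto-correlation at zero lag r_xx[0] equals the signal energy.
r_xx[0] = sum of x[n]^2 = 0^2 + 2^2
= 0 + 4 = 4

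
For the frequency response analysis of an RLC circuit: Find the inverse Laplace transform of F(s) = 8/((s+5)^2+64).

Standard pair: w/((s+a)^2+w^2) <-> e^(-at)*sin(wt)*u(t)
With a=5, w=8: f(t) = e^(-5t)*sin(8t)*u(t)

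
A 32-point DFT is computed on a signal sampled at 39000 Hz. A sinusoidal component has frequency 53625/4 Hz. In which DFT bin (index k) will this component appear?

DFT frequency resolution = f_s/N = 39000/32 = 4875/4 Hz
Bin index k = f_signal / resolution = 53625/4 / 4875/4 = 11
The signal frequency 53625/4 Hz falls in DFT bin k = 11.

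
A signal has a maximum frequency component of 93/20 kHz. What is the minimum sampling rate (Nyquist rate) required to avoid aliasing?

By the Nyquist-Shannon sampling theorem,
the minimum sampling rate (Nyquist rate) must be at least 2 * f_max.
Nyquist rate = 2 * 93/20 kHz = 93/10 kHz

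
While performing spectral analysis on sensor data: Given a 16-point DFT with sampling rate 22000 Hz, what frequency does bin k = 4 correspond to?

The frequency of DFT bin k is: f_k = k * f_s / N
f_4 = 4 * 22000 / 16 = 5500 Hz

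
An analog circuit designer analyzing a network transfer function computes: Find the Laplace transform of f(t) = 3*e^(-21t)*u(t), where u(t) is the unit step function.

Standard Laplace transform pair:
e^(-at)*u(t) <-> 1/(s+a)
With a = 21: L{3*e^(-21t)*u(t)} = 3/(s+21), ROC: Re(s) > -21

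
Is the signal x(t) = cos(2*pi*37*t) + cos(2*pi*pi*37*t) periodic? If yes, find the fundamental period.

f1 = 37 Hz, f2 = 37*pi Hz
Ratio f2/f1 = pi, which is irrational.
Since the frequency ratio is irrational, no common period exists.
The signal is not periodic.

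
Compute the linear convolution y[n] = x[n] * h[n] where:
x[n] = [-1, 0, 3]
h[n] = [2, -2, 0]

y[n] = sum_k x[k]*h[n-k]. Output length = len(x) + len(h) - 1 = 3 + 3 - 1 = 5.
y[0] = -1*2 = -2
y[1] = 0*2 + -1*-2 = 2
y[2] = 3*2 + 0*-2 + -1*0 = 6
y[3] = 3*-2 + 0*0 = -6
y[4] = 3*0 = 0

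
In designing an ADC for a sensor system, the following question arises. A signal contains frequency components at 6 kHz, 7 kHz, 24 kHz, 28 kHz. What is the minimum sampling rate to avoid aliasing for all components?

The highest frequency component is f_max = 28 kHz.
Nyquist rate = 2 * f_max = 2 * 28 kHz = 56 kHz.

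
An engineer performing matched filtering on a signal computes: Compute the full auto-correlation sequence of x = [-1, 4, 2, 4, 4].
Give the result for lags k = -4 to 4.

r_xx[k] = sum_m x[m]*x[m+k], indexed from 0, for k = -4 to 4:
  r_xx[-4] = x[4]*x[0] = -4
  r_xx[-3] = x[3]*x[0] + x[4]*x[1] = 12
  r_xx[-2] = x[2]*x[0] + x[3]*x[1] + x[4]*x[2] = 22
  r_xx[-1] = x[1]*x[0] + x[2]*x[1] + x[3]*x[2] + x[4]*x[3] = 28
  r_xx[0] = x[0]*x[0] + x[1]*x[1] + x[2]*x[2] + x[3]*x[3] + x[4]*x[4] = 53
  r_xx[1] = x[0]*x[1] + x[1]*x[2] + x[2]*x[3] + x[3]*x[4] = 28
  r_xx[2] = x[0]*x[2] + x[1]*x[3] + x[2]*x[4] = 22
  r_xx[3] = x[0]*x[3] + x[1]*x[4] = 12
  r_xx[4] = x[0]*x[4] = -4
r_xx = [-4, 12, 22, 28, 53, 28, 22, 12, -4]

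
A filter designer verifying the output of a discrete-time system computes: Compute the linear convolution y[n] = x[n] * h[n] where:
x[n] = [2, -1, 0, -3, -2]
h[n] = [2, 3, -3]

y[n] = sum_k x[k]*h[n-k]. Output length = len(x) + len(h) - 1 = 5 + 3 - 1 = 7.
y[0] = 2*2 = 4
y[1] = -1*2 + 2*3 = 4
y[2] = 0*2 + -1*3 + 2*-3 = -9
y[3] = -3*2 + 0*3 + -1*-3 = -3
y[4] = -2*2 + -3*3 + 0*-3 = -13
y[5] = -2*3 + -3*-3 = 3
y[6] = -2*-3 = 6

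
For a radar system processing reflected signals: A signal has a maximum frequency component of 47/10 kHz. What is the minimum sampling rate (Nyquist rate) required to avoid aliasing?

By the Nyquist-Shannon sampling theorem,
the minimum sampling rate (Nyquist rate) must be at least 2 * f_max.
Nyquist rate = 2 * 47/10 kHz = 47/5 kHz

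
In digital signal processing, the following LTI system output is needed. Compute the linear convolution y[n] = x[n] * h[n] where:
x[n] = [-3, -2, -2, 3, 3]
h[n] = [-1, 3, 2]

y[n] = sum_k x[k]*h[n-k]. Output length = len(x) + len(h) - 1 = 5 + 3 - 1 = 7.
y[0] = -3*-1 = 3
y[1] = -2*-1 + -3*3 = -7
y[2] = -2*-1 + -2*3 + -3*2 = -10
y[3] = 3*-1 + -2*3 + -2*2 = -13
y[4] = 3*-1 + 3*3 + -2*2 = 2
y[5] = 3*3 + 3*2 = 15
y[6] = 3*2 = 6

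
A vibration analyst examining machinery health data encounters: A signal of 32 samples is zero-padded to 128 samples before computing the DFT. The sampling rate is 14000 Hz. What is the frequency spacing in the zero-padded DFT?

Original DFT: N = 32, resolution = f_s/N = 14000/32 = 875/2 Hz
Zero-padded DFT: N = 128, resolution = f_s/N = 14000/128 = 875/8 Hz
Zero-padding interpolates the spectrum (finer frequency grid)
but does NOT improve the true spectral resolution (ability to resolve close frequencies).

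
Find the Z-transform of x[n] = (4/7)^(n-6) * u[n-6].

Time-shifting property: if X(z) = Z{x[n]}, then Z{x[n-d]} = z^(-d) * X(z)
X(z) = z/(z - 4/7) for x[n] = (4/7)^n * u[n]
Z{x[n-6]} = z^(-6) * z/(z - 4/7) = z^(-5)/(z - 4/7)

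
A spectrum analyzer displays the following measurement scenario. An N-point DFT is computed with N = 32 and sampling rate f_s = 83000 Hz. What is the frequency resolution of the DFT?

DFT frequency resolution = f_s / N
= 83000 / 32 = 10375/4 Hz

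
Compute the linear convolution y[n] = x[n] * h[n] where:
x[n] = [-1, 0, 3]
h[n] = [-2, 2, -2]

y[n] = sum_k x[k]*h[n-k]. Output length = len(x) + len(h) - 1 = 3 + 3 - 1 = 5.
y[0] = -1*-2 = 2
y[1] = 0*-2 + -1*2 = -2
y[2] = 3*-2 + 0*2 + -1*-2 = -4
y[3] = 3*2 + 0*-2 = 6
y[4] = 3*-2 = -6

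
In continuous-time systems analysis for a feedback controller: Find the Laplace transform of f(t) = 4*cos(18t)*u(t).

Standard pair: cos(wt)*u(t) <-> s/(s^2+w^2)
With w = 18: L{4*cos(18t)*u(t)} = 4s/(s^2+324)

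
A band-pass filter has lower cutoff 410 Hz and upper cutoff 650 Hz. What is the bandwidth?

Bandwidth = f_high - f_low
= 650 Hz - 410 Hz = 240 Hz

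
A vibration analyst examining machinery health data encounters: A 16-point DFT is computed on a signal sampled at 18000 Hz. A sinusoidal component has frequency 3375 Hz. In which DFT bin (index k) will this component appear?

DFT frequency resolution = f_s/N = 18000/16 = 1125 Hz
Bin index k = f_signal / resolution = 3375 / 1125 = 3
The signal frequency 3375 Hz falls in DFT bin k = 3.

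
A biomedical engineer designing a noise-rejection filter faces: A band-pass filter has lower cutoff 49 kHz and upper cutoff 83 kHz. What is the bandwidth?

Bandwidth = f_high - f_low
= 83 kHz - 49 kHz = 34 kHz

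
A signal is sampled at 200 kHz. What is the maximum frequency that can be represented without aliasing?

The maximum frequency that can be represented without aliasing
is the Nyquist frequency: f_max = f_s / 2 = 200 kHz / 2 = 100 kHz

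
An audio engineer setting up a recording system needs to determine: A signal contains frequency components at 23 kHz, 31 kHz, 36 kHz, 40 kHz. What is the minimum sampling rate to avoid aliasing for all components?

The highest frequency component is f_max = 40 kHz.
Nyquist rate = 2 * f_max = 2 * 40 kHz = 80 kHz.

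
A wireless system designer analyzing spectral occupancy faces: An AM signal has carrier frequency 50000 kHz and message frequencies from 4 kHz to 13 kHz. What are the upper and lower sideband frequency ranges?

Upper sideband (USB) = fc + [fm_low, fm_high] = 50000 + [4, 13] = [50004, 50013] kHz
Lower sideband (LSB) = fc - [fm_high, fm_low] = 50000 - [13, 4] = [49987, 49996] kHz
Total occupied spectrum: 49987 kHz to 50013 kHz (plus carrier at 50000 kHz)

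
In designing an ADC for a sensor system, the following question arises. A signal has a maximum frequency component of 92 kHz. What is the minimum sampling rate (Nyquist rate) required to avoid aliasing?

By the Nyquist-Shannon sampling theorem,
the minimum sampling rate (Nyquist rate) must be at least 2 * f_max.
Nyquist rate = 2 * 92 kHz = 184 kHz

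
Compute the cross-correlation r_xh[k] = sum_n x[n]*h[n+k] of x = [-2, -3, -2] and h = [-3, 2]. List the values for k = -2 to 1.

Both sequences indexed from 0 and zero outside their support.
Lags with overlap: k = -2 to 1.
  r_xh[-2] = x[2]*h[0] = 6
  r_xh[-1] = x[1]*h[0] + x[2]*h[1] = 5
  r_xh[0] = x[0]*h[0] + x[1]*h[1] = 0
  r_xh[1] = x[0]*h[1] = -4
r_xh = [6, 5, 0, -4] (for k = -2, ..., 1)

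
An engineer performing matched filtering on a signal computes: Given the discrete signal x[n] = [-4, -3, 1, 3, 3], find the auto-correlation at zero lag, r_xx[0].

The auto-correlation at zero lag r_xx[0] equals the signal energy.
r_xx[0] = sum of x[n]^2 = (-4)^2 + (-3)^2 + 1^2 + 3^2 + 3^2
= 16 + 9 + 1 + 9 + 9 = 44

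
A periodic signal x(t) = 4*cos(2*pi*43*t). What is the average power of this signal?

Average power of A*cos(wt) is A^2/2.
P = 4^2 / 2 = 16/2 = 8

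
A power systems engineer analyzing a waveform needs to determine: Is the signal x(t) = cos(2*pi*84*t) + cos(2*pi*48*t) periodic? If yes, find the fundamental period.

f1 = 84 Hz, f2 = 48 Hz
Period T1 = 1/84, T2 = 1/48
Ratio T1/T2 = 48/84, which is rational.
The signal is periodic with fundamental period T = 1/GCD(84,48) = 1/12 s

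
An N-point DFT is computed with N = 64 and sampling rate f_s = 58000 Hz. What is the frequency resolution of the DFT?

DFT frequency resolution = f_s / N
= 58000 / 64 = 3625/4 Hz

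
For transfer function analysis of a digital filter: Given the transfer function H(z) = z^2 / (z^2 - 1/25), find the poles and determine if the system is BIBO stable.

Poles are roots of the denominator: z^2 - 1/25 = 0.
Quadratic formula: z = [-(0) +/- sqrt((0)^2 - 4*(-1/25))] / 2
Discriminant = 0 + 4/25 = 4/25; sqrt = 2/5.
z = (0 +/- 2/5) / 2 => z = 1/5 or z = -1/5.
|p1| = 1/5, |p2| = 1/5.
For BIBO stability, all poles must lie inside the unit circle (|p| < 1).
System is STABLE since both |p| < 1.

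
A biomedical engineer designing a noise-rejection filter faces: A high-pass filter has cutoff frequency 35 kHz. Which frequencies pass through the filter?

A high-pass filter passes all frequencies above the cutoff frequency 35 kHz and attenuates lower frequencies.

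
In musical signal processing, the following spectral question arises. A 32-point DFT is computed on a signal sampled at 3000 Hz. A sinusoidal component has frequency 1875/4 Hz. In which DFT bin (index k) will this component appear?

DFT frequency resolution = f_s/N = 3000/32 = 375/4 Hz
Bin index k = f_signal / resolution = 1875/4 / 375/4 = 5
The signal frequency 1875/4 Hz falls in DFT bin k = 5.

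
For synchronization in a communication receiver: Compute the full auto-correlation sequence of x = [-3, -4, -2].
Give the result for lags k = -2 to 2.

r_xx[k] = sum_m x[m]*x[m+k], indexed from 0, for k = -2 to 2:
  r_xx[-2] = x[2]*x[0] = 6
  r_xx[-1] = x[1]*x[0] + x[2]*x[1] = 20
  r_xx[0] = x[0]*x[0] + x[1]*x[1] + x[2]*x[2] = 29
  r_xx[1] = x[0]*x[1] + x[1]*x[2] = 20
  r_xx[2] = x[0]*x[2] = 6
r_xx = [6, 20, 29, 20, 6]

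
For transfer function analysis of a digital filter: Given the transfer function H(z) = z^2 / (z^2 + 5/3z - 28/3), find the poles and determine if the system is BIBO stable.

Poles are roots of the denominator: z^2 + 5/3z - 28/3 = 0.
Quadratic formula: z = [-(5/3) +/- sqrt((5/3)^2 - 4*(-28/3))] / 2
Discriminant = 25/9 + 112/3 = 361/9; sqrt = 19/3.
z = (-5/3 +/- 19/3) / 2 => z = 7/3 or z = -4.
|p1| = 4, |p2| = 7/3.
For BIBO stability, all poles must lie inside the unit circle (|p| < 1).
System is UNSTABLE since at least one |p| >= 1.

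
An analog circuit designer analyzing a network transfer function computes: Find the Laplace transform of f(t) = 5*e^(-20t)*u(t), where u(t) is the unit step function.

Standard Laplace transform pair:
e^(-at)*u(t) <-> 1/(s+a)
With a = 20: L{5*e^(-20t)*u(t)} = 5/(s+20), ROC: Re(s) > -20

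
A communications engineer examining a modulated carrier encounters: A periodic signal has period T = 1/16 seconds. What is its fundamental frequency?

The fundamental frequency is the reciprocal of the period.
f = 1/T = 1/(1/16) = 16 Hz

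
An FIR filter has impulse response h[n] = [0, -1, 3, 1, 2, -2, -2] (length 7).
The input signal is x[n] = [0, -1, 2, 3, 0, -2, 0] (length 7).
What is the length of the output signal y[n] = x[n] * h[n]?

For linear convolution, the output length is:
len(y) = len(x) + len(h) - 1 = 7 + 7 - 1 = 13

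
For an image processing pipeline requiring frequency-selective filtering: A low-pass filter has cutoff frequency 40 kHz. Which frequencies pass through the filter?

A low-pass filter passes all frequencies below the cutoff frequency 40 kHz and attenuates higher frequencies.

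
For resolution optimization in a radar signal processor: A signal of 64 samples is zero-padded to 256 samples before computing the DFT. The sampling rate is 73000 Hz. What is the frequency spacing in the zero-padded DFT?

Original DFT: N = 64, resolution = f_s/N = 73000/64 = 9125/8 Hz
Zero-padded DFT: N = 256, resolution = f_s/N = 73000/256 = 9125/32 Hz
Zero-padding interpolates the spectrum (finer frequency grid)
but does NOT improve the true spectral resolution (ability to resolve close frequencies).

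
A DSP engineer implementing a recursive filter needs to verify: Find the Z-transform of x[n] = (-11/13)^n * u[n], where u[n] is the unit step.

The Z-transform of a^n * u[n] is z/(z-a) for |z| > |a|.
Here a = -11/13, so X(z) = z/(z - (-11/13)) = 13z/(13z + 11)
ROC: |z| > 11/13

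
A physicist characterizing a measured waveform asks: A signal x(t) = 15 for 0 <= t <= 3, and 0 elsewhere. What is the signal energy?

Energy = integral of |x(t)|^2 dt over the signal duration
= 15^2 * 3 = 225 * 3 = 675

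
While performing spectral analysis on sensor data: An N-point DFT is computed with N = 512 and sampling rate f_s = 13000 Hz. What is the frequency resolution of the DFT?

DFT frequency resolution = f_s / N
= 13000 / 512 = 1625/64 Hz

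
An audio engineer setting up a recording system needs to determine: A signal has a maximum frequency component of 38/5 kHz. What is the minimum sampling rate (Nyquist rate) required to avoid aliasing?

By the Nyquist-Shannon sampling theorem,
the minimum sampling rate (Nyquist rate) must be at least 2 * f_max.
Nyquist rate = 2 * 38/5 kHz = 76/5 kHz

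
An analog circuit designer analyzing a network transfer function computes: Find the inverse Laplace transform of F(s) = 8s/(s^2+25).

Standard pair: s/(s^2+w^2) <-> cos(wt)*u(t)
With k=8, w=5: f(t) = 8*cos(5t)*u(t)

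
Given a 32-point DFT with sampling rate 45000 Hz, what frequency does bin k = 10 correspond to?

The frequency of DFT bin k is: f_k = k * f_s / N
f_10 = 10 * 45000 / 32 = 28125/2 Hz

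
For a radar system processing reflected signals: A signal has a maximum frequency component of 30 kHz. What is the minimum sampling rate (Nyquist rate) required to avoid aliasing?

By the Nyquist-Shannon sampling theorem,
the minimum sampling rate (Nyquist rate) must be at least 2 * f_max.
Nyquist rate = 2 * 30 kHz = 60 kHz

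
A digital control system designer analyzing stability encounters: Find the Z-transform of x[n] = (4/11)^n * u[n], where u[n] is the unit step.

The Z-transform of a^n * u[n] is z/(z-a) for |z| > |a|.
Here a = 4/11, so X(z) = z/(z - (4/11)) = 11z/(11z - 4)
ROC: |z| > 4/11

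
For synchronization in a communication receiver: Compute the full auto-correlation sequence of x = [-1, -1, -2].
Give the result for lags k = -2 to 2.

r_xx[k] = sum_m x[m]*x[m+k], indexed from 0, for k = -2 to 2:
  r_xx[-2] = x[2]*x[0] = 2
  r_xx[-1] = x[1]*x[0] + x[2]*x[1] = 3
  r_xx[0] = x[0]*x[0] + x[1]*x[1] + x[2]*x[2] = 6
  r_xx[1] = x[0]*x[1] + x[1]*x[2] = 3
  r_xx[2] = x[0]*x[2] = 2
r_xx = [2, 3, 6, 3, 2]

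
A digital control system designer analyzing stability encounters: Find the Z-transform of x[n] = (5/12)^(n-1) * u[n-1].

Time-shifting property: if X(z) = Z{x[n]}, then Z{x[n-d]} = z^(-d) * X(z)
X(z) = z/(z - 5/12) for x[n] = (5/12)^n * u[n]
Z{x[n-1]} = z^(-1) * z/(z - 5/12) = 1/(z - 5/12)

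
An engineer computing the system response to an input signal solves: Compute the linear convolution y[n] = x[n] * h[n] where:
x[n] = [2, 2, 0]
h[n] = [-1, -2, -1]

y[n] = sum_k x[k]*h[n-k]. Output length = len(x) + len(h) - 1 = 3 + 3 - 1 = 5.
y[0] = 2*-1 = -2
y[1] = 2*-1 + 2*-2 = -6
y[2] = 0*-1 + 2*-2 + 2*-1 = -6
y[3] = 0*-2 + 2*-1 = -2
y[4] = 0*-1 = 0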